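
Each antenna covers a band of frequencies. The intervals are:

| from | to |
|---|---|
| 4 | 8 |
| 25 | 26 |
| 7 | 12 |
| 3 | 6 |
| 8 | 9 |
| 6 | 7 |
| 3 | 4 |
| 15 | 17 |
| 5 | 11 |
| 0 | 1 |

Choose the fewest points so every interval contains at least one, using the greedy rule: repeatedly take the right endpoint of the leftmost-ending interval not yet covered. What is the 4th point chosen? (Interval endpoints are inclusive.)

9

By right end: [0,1]  [3,4]  [3,6]  [6,7]  [4,8]  [8,9]  [5,11]  [7,12]  [15,17]  [25,26]
[0,1] uncovered → point at 1; [3,4] uncovered → point at 4; [6,7] uncovered → point at 7; [8,9] uncovered → point at 9; [15,17] uncovered → point at 17; [25,26] uncovered → point at 26.
Points: 1, 4, 7, 9, 17, 26 (6 total).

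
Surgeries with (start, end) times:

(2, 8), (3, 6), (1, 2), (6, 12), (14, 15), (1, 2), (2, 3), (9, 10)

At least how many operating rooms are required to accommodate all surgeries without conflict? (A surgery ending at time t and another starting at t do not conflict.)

starts: [1, 1, 2, 2, 3, 6, 9, 14]
ends:   [2, 2, 3, 6, 8, 10, 12, 15]
s1→1 s1→2  — peak 2.

2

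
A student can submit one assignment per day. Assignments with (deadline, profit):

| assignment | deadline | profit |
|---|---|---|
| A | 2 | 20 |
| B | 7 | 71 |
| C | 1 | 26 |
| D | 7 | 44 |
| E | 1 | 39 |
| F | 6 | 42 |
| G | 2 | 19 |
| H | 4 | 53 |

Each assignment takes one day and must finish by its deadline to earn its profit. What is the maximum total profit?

Sort by profit descending; place each in the latest free slot ≤ its deadline.
By profit: B(d7,71), H(d4,53), D(d7,44), F(d6,42), E(d1,39), C(d1,26), A(d2,20), G(d2,19)
B→slot 7; H→slot 4; D→slot 6; F→slot 5; E→slot 1; C skipped; A→slot 2; G skipped.
Profit = 39 + 20 + 53 + 42 + 44 + 71 = 269

269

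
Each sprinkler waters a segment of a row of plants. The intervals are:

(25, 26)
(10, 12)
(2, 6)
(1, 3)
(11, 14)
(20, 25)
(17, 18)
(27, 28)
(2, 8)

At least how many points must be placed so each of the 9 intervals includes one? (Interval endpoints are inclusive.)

By right end: [1,3]  [2,6]  [2,8]  [10,12]  [11,14]  [17,18]  [20,25]  [25,26]  [27,28]
[1,3] uncovered → point at 3; [10,12] uncovered → point at 12; [17,18] uncovered → point at 18; [20,25] uncovered → point at 25; [27,28] uncovered → point at 28.
Points: 3, 12, 18, 25, 28 (5 total).

5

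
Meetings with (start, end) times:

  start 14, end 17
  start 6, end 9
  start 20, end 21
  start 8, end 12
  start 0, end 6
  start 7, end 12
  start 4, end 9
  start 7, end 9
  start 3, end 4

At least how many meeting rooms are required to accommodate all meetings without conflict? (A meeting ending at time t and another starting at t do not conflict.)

Events (time:±→running): 0:+→1 3:+→2 4:-→1 4:+→2 6:-→1 6:+→2 7:+→3 7:+→4 8:+→5 … peak 5.

5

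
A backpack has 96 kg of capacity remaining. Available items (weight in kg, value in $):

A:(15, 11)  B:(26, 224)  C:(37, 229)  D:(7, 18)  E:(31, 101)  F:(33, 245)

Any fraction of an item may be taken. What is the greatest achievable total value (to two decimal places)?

698.00

Sort by value per unit weight and fill in that order.
Order: B (224/26=8.62) > F (245/33=7.42) > C (229/37=6.19) > E (101/31=3.26) > D (18/7=2.57) > A (11/15=0.73)
Fill: take B (26 @ 224) → take F (33 @ 245) → take C (37 @ 229); 96/96 used.
Total value = 698.00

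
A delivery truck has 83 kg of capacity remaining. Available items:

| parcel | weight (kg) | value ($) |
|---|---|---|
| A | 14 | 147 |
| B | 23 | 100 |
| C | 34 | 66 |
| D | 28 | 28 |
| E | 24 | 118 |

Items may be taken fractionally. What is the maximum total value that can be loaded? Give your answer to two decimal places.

Ratios (sorted): A 10.50, E 4.92, B 4.35, C 1.94, D 1.00
take A (14 @ 147); take E (24 @ 118); take B (23 @ 100); take 22/34 of C → 42.71. Capacity used 83/83.
Total value = 407.71

407.71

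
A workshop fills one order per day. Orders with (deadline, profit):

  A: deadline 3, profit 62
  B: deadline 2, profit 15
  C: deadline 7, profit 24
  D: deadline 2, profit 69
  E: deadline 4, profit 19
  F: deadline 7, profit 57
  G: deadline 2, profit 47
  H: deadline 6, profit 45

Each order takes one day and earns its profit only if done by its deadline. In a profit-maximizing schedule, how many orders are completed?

Sort by profit descending; place each in the latest free slot ≤ its deadline.
Profit order: D=69 A=62 F=57 G=47 H=45 C=24 E=19 B=15
Assign: D→slot 2, A→slot 3, F→slot 7, G→slot 1, H→slot 6, C→slot 5, E→slot 4, B skipped.
Slots: [1:G] [2:D] [3:A] [4:E] [5:C] [6:H] [7:F]
7 of 8 scheduled.

7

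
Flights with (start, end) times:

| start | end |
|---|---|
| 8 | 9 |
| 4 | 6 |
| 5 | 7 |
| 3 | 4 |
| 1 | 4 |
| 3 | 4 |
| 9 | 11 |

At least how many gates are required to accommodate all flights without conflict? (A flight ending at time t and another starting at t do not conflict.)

The answer is the maximum number of intervals overlapping at any instant.
starts: [1, 3, 3, 4, 5, 8, 9]
ends:   [4, 4, 4, 6, 7, 9, 11]
s1→1 s3→2 s3→3  — peak 3.

3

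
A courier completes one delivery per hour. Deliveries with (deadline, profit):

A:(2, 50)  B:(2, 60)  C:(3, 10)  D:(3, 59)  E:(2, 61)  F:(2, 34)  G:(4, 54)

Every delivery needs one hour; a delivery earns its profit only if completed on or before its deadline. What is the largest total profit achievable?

Sort by profit descending; place each in the latest free slot ≤ its deadline.
By profit: E(d2,61), B(d2,60), D(d3,59), G(d4,54), A(d2,50), F(d2,34), C(d3,10)
E→slot 2; B→slot 1; D→slot 3; G→slot 4; A skipped; F skipped; C skipped.
Profit = 60 + 61 + 59 + 54 = 234

234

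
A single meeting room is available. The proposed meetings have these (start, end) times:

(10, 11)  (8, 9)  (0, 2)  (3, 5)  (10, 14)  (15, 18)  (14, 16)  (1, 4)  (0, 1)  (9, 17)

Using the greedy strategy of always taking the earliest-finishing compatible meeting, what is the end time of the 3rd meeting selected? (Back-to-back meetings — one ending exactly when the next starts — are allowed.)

9

Order by finish time; keep every interval that doesn't clash with the previous kept one.
Sorted by end: (0,1)  (0,2)  (1,4)  (3,5)  (8,9)  (10,11)  (10,14)  (14,16)  (9,17)  (15,18)
take (0,1); take (1,4); skip (3,5); take (8,9); take (10,11); skip (10,14); take (14,16).
Selected: (0,1) (1,4) (8,9) (10,11) (14,16)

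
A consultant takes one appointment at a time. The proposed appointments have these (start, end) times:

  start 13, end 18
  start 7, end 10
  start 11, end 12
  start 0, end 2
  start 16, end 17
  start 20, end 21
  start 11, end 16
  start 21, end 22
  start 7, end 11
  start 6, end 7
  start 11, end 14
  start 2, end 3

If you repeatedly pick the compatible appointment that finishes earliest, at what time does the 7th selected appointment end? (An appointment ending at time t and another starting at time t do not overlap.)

Order by finish time; keep every interval that doesn't clash with the previous kept one.
By end time: (0,2), (2,3), (6,7), (7,10), (7,11), (11,12), (11,14), (11,16), (16,17), (13,18), (20,21), (21,22).
Pick (0,2); next start ≥ 2 → (2,3); next start ≥ 3 → (6,7); next start ≥ 7 → (7,10); next start ≥ 10 → (11,12); next start ≥ 12 → (16,17); next start ≥ 17 → (20,21); next start ≥ 21 → (21,22).
Selected: (0,2) (2,3) (6,7) (7,10) (11,12) (16,17) (20,21) (21,22)

21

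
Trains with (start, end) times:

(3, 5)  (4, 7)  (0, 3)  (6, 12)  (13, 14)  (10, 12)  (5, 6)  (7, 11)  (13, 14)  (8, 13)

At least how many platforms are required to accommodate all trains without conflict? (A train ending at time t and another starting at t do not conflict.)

4

starts: [0, 3, 4, 5, 6, 7, 8, 10, 13, 13]
ends:   [3, 5, 6, 7, 11, 12, 12, 13, 14, 14]
s0→1 e3→0 s3→1 s4→2 e5→1 s5→2 e6→1 s6→2 e7→1 s7→2 s8→3 s10→4  — peak 4.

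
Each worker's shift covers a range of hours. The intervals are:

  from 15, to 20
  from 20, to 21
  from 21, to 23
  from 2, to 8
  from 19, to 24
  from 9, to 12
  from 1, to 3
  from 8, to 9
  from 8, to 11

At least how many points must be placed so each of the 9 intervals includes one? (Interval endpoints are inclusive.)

By right end: [1,3]  [2,8]  [8,9]  [8,11]  [9,12]  [15,20]  [20,21]  [21,23]  [19,24]
[1,3] uncovered → point at 3; [8,9] uncovered → point at 9; [15,20] uncovered → point at 20; [21,23] uncovered → point at 23.
Points: 3, 9, 20, 23 (4 total).

4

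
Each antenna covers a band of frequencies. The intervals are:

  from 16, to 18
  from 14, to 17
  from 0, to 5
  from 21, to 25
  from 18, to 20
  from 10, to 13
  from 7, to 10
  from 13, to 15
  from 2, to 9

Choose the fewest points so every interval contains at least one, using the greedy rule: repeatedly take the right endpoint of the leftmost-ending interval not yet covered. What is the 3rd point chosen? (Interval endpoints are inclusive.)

15

Sort by right endpoint; whenever an interval is uncovered, place a point at its right end.
Sorted: [0,5] [2,9] [7,10] [10,13] [13,15] [14,17] [16,18] [18,20] [21,25]
{[0,5],[2,9]} hit by 5; {[7,10],[10,13]} hit by 10; {[13,15],[14,17]} hit by 15; {[16,18],[18,20]} hit by 18; {[21,25]} hit by 25.
Points: 5, 10, 15, 18, 25 (5 total).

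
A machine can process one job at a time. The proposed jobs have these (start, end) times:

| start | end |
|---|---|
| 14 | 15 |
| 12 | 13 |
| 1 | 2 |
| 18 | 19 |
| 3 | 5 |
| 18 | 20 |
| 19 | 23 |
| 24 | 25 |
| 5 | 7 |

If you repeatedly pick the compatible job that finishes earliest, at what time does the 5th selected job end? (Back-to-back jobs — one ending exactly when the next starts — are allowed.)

Order by finish time; keep every interval that doesn't clash with the previous kept one.
By end time: (1,2), (3,5), (5,7), (12,13), (14,15), (18,19), (18,20), (19,23), (24,25).
Pick (1,2); next start ≥ 2 → (3,5); next start ≥ 5 → (5,7); next start ≥ 7 → (12,13); next start ≥ 13 → (14,15); next start ≥ 15 → (18,19); next start ≥ 19 → (19,23); next start ≥ 23 → (24,25).
Selected: (1,2) (3,5) (5,7) (12,13) (14,15) (18,19) (19,23) (24,25)

15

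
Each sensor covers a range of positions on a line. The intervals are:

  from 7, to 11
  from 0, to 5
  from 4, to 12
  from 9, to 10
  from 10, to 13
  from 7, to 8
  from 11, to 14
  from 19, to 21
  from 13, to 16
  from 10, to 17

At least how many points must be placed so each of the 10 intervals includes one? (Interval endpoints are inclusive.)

5

Sort by right endpoint; whenever an interval is uncovered, place a point at its right end.
Sorted: [0,5] [7,8] [9,10] [7,11] [4,12] [10,13] [11,14] [13,16] [10,17] [19,21]
{[0,5]} hit by 5; {[7,8]} hit by 8; {[9,10],[7,11],[4,12],[10,13]} hit by 10; {[11,14],[13,16],[10,17]} hit by 14; {[19,21]} hit by 21.
Points: 5, 8, 10, 14, 21 (5 total).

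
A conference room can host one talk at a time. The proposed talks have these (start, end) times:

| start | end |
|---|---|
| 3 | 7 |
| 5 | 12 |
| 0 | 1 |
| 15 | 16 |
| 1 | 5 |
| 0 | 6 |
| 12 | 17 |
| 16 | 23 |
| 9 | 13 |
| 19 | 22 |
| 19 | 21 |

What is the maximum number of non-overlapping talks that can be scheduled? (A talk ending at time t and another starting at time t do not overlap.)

5

Sort by end time and greedily take each interval whose start is ≥ the last chosen end.
By end time: (0,1), (1,5), (0,6), (3,7), (5,12), (9,13), (15,16), (12,17), (19,21), (19,22), (16,23).
Pick (0,1); next start ≥ 1 → (1,5); next start ≥ 5 → (5,12); next start ≥ 12 → (15,16); next start ≥ 16 → (19,21).
Selected 5 talks.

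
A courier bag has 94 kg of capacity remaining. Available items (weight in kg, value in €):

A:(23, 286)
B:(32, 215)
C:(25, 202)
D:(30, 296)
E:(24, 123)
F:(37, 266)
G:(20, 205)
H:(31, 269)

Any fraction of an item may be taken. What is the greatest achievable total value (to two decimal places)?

Sort by value per unit weight and fill in that order.
Ratios (sorted): A 12.43, G 10.25, D 9.87, H 8.68, C 8.08, F 7.19, B 6.72, E 5.12
take A (23 @ 286); take G (20 @ 205); take D (30 @ 296); take 21/31 of H → 182.23. Capacity used 94/94.
Total value = 969.23

969.23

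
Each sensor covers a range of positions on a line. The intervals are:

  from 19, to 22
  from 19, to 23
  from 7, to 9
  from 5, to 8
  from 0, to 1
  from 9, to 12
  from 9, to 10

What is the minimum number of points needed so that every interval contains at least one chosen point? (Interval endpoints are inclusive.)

4

Sort by right endpoint; whenever an interval is uncovered, place a point at its right end.
By right end: [0,1]  [5,8]  [7,9]  [9,10]  [9,12]  [19,22]  [19,23]
[0,1] uncovered → point at 1; [5,8] uncovered → point at 8; [9,10] uncovered → point at 10; [19,22] uncovered → point at 22.
Points: 1, 8, 10, 22 (4 total).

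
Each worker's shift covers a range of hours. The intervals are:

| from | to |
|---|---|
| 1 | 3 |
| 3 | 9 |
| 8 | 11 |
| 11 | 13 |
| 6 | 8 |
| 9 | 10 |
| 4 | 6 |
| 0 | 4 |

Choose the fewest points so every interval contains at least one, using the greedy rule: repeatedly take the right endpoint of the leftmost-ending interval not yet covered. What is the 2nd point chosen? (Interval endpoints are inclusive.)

6

Sorted: [1,3] [0,4] [4,6] [6,8] [3,9] [9,10] [8,11] [11,13]
{[1,3],[0,4]} hit by 3; {[4,6],[6,8],[3,9]} hit by 6; {[9,10],[8,11]} hit by 10; {[11,13]} hit by 13.
Points: 3, 6, 10, 13 (4 total).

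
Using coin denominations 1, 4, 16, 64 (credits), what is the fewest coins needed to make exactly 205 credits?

Use the largest denomination that fits, subtract, and repeat.
205 − 3×64→13 − 3×4→1 − 1×1→0
Total coins = 3 + 3 + 1 = 7

7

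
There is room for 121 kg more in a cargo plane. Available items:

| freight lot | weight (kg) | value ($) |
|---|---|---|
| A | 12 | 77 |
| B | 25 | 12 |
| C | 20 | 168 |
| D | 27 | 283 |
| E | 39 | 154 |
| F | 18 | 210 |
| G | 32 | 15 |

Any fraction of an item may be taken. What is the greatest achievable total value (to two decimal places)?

894.40

Greedy by value/weight ratio, highest first.
Ratios (sorted): F 11.67, D 10.48, C 8.40, A 6.42, E 3.95, B 0.48, G 0.47
take F (18 @ 210); take D (27 @ 283); take C (20 @ 168); take A (12 @ 77); take E (39 @ 154); take 5/25 of B → 2.40. Capacity used 121/121.
Total value = 894.40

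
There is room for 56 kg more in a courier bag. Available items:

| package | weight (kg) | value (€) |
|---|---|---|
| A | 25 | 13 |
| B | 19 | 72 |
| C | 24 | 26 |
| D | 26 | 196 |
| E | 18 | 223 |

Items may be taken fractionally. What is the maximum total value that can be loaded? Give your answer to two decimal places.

464.47

Greedy by value/weight ratio, highest first.
Ratios (sorted): E 12.39, D 7.54, B 3.79, C 1.08, A 0.52
take E (18 @ 223); take D (26 @ 196); take 12/19 of B → 45.47. Capacity used 56/56.
Total value = 464.47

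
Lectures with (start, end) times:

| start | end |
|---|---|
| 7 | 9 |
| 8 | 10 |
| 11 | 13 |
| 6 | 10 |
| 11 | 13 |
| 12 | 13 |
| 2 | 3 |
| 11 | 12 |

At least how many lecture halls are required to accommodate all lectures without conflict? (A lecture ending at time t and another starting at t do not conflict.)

Events (time:±→running): 2:+→1 3:-→0 6:+→1 7:+→2 8:+→3 … peak 3.

3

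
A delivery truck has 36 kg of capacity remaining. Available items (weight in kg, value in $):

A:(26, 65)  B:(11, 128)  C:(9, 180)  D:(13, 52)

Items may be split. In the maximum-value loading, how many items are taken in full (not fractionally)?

Ratios (sorted): C 20.00, B 11.64, D 4.00, A 2.50
take C (9 @ 180); take B (11 @ 128); take D (13 @ 52); take 3/26 of A → 7.50. Capacity used 36/36.
3 item(s) taken whole; one partial (take 3/26 of A).

3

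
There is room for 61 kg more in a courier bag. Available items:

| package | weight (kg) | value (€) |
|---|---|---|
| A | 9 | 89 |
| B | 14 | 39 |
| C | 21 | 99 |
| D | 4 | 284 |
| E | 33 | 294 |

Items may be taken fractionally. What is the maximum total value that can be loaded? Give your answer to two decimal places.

Sort by value per unit weight and fill in that order.
Order: D (284/4=71.00) > A (89/9=9.89) > E (294/33=8.91) > C (99/21=4.71) > B (39/14=2.79)
Fill: take D (4 @ 284) → take A (9 @ 89) → take E (33 @ 294) → take 15/21 of C → 70.71; 61/61 used.
Total value = 737.71

737.71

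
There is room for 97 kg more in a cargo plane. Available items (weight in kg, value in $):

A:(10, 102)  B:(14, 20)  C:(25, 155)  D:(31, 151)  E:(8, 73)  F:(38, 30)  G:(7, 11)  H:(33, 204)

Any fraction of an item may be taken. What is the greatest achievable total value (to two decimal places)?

636.29

Greedy by value/weight ratio, highest first.
Order: A (102/10=10.20) > E (73/8=9.12) > C (155/25=6.20) > H (204/33=6.18) > D (151/31=4.87) > G (11/7=1.57) > B (20/14=1.43) > F (30/38=0.79)
Fill: take A (10 @ 102) → take E (8 @ 73) → take C (25 @ 155) → take H (33 @ 204) → take 21/31 of D → 102.29; 97/97 used.
Total value = 636.29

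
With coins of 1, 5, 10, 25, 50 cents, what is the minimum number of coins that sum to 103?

103 − 2×50→3 − 3×1→0
Total coins = 2 + 3 = 5

5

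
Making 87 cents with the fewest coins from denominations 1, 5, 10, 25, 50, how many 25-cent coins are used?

87 = 1×50 + 1×25 + 1×10 + 2×1
Count of 25: 1

1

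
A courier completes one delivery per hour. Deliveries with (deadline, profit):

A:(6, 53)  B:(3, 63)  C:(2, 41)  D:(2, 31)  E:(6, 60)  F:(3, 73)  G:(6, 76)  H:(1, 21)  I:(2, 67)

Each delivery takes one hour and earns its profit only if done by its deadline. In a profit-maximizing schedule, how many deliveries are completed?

6

Sort by profit descending; place each in the latest free slot ≤ its deadline.
Profit order: G=76 F=73 I=67 B=63 E=60 A=53 C=41 D=31 H=21
Assign: G→slot 6, F→slot 3, I→slot 2, B→slot 1, E→slot 5, A→slot 4, C skipped, D skipped, H skipped.
Slots: [1:B] [2:I] [3:F] [4:A] [5:E] [6:G]
6 of 9 scheduled.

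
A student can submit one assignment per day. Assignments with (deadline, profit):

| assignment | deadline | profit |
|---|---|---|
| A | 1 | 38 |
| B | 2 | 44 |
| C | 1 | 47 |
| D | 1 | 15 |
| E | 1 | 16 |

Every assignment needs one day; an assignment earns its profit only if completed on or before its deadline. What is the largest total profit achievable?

Sort by profit descending; place each in the latest free slot ≤ its deadline.
Profit order: C=47 B=44 A=38 E=16 D=15
Assign: C→slot 1, B→slot 2, A skipped, E skipped, D skipped.
Slots: [1:C] [2:B]
Profit = 47 + 44 = 91

91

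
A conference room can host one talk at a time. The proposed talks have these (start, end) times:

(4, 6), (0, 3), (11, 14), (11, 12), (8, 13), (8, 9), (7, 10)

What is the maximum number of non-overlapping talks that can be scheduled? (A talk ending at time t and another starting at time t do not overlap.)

Greedy by earliest finish: after sorting by end time, pick each interval compatible with the last pick.
By end time: (0,3), (4,6), (8,9), (7,10), (11,12), (8,13), (11,14).
Pick (0,3); next start ≥ 3 → (4,6); next start ≥ 6 → (8,9); next start ≥ 9 → (11,12).
Selected 4 talks.

4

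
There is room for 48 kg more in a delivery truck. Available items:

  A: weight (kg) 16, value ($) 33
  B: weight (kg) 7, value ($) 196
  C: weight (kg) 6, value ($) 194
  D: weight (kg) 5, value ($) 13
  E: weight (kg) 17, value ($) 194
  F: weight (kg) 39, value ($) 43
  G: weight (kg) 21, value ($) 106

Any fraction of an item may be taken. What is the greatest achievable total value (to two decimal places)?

674.86

Order: C (194/6=32.33) > B (196/7=28.00) > E (194/17=11.41) > G (106/21=5.05) > D (13/5=2.60) > A (33/16=2.06) > F (43/39=1.10)
Fill: take C (6 @ 194) → take B (7 @ 196) → take E (17 @ 194) → take 18/21 of G → 90.86; 48/48 used.
Total value = 674.86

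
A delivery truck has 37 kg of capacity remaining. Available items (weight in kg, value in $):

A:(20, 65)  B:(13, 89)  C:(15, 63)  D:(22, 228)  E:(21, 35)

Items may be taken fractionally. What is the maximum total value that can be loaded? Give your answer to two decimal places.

Greedy by value/weight ratio, highest first.
Ratios (sorted): D 10.36, B 6.85, C 4.20, A 3.25, E 1.67
take D (22 @ 228); take B (13 @ 89); take 2/15 of C → 8.40. Capacity used 37/37.
Total value = 325.40

325.40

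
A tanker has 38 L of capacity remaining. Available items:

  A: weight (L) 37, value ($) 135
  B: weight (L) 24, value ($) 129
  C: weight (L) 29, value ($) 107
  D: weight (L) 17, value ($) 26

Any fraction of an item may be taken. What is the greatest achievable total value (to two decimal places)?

Greedy by value/weight ratio, highest first.
Ratios (sorted): B 5.38, C 3.69, A 3.65, D 1.53
take B (24 @ 129); take 14/29 of C → 51.66. Capacity used 38/38.
Total value = 180.66

180.66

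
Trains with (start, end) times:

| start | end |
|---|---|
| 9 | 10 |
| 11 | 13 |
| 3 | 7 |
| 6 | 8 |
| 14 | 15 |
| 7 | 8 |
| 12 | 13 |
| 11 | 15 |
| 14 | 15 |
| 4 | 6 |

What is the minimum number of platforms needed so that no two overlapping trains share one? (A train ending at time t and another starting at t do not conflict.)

Count concurrent intervals with a sweep; the peak is the room count.
starts: [3, 4, 6, 7, 9, 11, 11, 12, 14, 14]
ends:   [6, 7, 8, 8, 10, 13, 13, 15, 15, 15]
s3→1 s4→2 e6→1 s6→2 e7→1 s7→2 e8→1 e8→0 s9→1 e10→0 s11→1 s11→2 s12→3  — peak 3.

3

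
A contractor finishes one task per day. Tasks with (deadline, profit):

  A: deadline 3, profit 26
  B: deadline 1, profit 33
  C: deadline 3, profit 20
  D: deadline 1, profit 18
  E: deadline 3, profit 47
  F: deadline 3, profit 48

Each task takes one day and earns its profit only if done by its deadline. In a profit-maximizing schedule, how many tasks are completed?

3

Profit order: F=48 E=47 B=33 A=26 C=20 D=18
Assign: F→slot 3, E→slot 2, B→slot 1, A skipped, C skipped, D skipped.
Slots: [1:B] [2:E] [3:F]
3 of 6 scheduled.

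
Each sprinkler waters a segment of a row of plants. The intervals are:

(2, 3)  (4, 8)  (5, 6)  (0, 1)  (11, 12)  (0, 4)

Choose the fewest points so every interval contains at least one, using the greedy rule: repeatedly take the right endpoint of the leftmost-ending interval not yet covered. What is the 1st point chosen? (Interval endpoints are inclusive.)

1

By right end: [0,1]  [2,3]  [0,4]  [5,6]  [4,8]  [11,12]
[0,1] uncovered → point at 1; [2,3] uncovered → point at 3; [5,6] uncovered → point at 6; [11,12] uncovered → point at 12.
Points: 1, 3, 6, 12 (4 total).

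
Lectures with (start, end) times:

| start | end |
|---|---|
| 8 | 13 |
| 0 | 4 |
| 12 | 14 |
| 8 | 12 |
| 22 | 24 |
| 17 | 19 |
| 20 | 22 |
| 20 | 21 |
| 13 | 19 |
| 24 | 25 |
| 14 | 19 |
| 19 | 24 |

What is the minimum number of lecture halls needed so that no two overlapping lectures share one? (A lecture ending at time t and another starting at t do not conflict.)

starts: [0, 8, 8, 12, 13, 14, 17, 19, 20, 20, 22, 24]
ends:   [4, 12, 13, 14, 19, 19, 19, 21, 22, 24, 24, 25]
s0→1 e4→0 s8→1 s8→2 e12→1 s12→2 e13→1 s13→2 e14→1 s14→2 s17→3  — peak 3.

3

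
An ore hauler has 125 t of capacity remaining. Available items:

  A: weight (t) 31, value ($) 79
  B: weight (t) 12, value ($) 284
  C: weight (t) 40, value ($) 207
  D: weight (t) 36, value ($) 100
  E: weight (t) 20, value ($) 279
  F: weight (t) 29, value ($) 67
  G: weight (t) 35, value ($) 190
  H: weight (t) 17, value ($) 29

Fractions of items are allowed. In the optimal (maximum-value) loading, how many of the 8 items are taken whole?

4

Greedy by value/weight ratio, highest first.
Order: B (284/12=23.67) > E (279/20=13.95) > G (190/35=5.43) > C (207/40=5.17) > D (100/36=2.78) > A (79/31=2.55) > F (67/29=2.31) > H (29/17=1.71)
Fill: take B (12 @ 284) → take E (20 @ 279) → take G (35 @ 190) → take C (40 @ 207) → take 18/36 of D → 50.00; 125/125 used.
4 item(s) taken whole; one partial (take 18/36 of D).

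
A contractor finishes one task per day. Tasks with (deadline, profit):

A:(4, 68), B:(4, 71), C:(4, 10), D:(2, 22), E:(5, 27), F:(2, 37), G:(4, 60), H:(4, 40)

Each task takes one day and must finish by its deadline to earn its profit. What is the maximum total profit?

Profit order: B=71 A=68 G=60 H=40 F=37 E=27 D=22 C=10
Assign: B→slot 4, A→slot 3, G→slot 2, H→slot 1, F skipped, E→slot 5, D skipped, C skipped.
Slots: [1:H] [2:G] [3:A] [4:B] [5:E]
Profit = 40 + 60 + 68 + 71 + 27 = 266

266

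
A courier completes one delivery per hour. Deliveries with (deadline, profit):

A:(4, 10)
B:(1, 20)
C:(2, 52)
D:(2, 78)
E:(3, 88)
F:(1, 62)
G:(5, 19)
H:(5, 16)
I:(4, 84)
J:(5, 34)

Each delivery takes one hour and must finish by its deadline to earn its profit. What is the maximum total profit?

Profit order: E=88 I=84 D=78 F=62 C=52 J=34 B=20 G=19 H=16 A=10
Assign: E→slot 3, I→slot 4, D→slot 2, F→slot 1, C skipped, J→slot 5, B skipped, G skipped, H skipped, A skipped.
Slots: [1:F] [2:D] [3:E] [4:I] [5:J]
Profit = 62 + 78 + 88 + 84 + 34 = 346

346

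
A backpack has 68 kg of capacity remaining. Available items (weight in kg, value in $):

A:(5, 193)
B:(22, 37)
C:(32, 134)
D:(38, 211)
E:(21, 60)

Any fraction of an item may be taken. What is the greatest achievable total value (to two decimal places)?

508.69

Ratios (sorted): A 38.60, D 5.55, C 4.19, E 2.86, B 1.68
take A (5 @ 193); take D (38 @ 211); take 25/32 of C → 104.69. Capacity used 68/68.
Total value = 508.69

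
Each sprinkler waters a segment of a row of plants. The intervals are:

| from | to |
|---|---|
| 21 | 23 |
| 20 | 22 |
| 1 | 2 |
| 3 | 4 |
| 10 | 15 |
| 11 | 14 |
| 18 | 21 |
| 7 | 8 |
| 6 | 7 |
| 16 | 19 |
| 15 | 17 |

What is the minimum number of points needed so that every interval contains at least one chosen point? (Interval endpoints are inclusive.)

6

Sort by right endpoint; whenever an interval is uncovered, place a point at its right end.
By right end: [1,2]  [3,4]  [6,7]  [7,8]  [11,14]  [10,15]  [15,17]  [16,19]  [18,21]  [20,22]  [21,23]
[1,2] uncovered → point at 2; [3,4] uncovered → point at 4; [6,7] uncovered → point at 7; [11,14] uncovered → point at 14; [15,17] uncovered → point at 17; [18,21] uncovered → point at 21.
Points: 2, 4, 7, 14, 17, 21 (6 total).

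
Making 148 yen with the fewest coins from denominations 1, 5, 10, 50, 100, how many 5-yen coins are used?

1

Greedy: take as many of the largest coin as possible, then repeat with the remainder.
148 = 1×100 + 4×10 + 1×5 + 3×1
Count of 5: 1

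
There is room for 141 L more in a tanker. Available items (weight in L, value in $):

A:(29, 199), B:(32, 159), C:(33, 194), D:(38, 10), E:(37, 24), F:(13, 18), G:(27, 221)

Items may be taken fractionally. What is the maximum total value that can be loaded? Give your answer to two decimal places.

Ratios (sorted): G 8.19, A 6.86, C 5.88, B 4.97, F 1.38, E 0.65, D 0.26
take G (27 @ 221); take A (29 @ 199); take C (33 @ 194); take B (32 @ 159); take F (13 @ 18); take 7/37 of E → 4.54. Capacity used 141/141.
Total value = 795.54

795.54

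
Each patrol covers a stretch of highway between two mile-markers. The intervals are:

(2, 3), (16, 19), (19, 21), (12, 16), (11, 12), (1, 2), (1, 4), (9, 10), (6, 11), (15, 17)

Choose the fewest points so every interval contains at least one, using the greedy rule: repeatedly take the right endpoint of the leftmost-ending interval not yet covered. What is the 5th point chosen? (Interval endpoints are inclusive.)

21

Sorted: [1,2] [2,3] [1,4] [9,10] [6,11] [11,12] [12,16] [15,17] [16,19] [19,21]
{[1,2],[2,3],[1,4]} hit by 2; {[9,10],[6,11]} hit by 10; {[11,12],[12,16]} hit by 12; {[15,17],[16,19]} hit by 17; {[19,21]} hit by 21.
Points: 2, 10, 12, 17, 21 (5 total).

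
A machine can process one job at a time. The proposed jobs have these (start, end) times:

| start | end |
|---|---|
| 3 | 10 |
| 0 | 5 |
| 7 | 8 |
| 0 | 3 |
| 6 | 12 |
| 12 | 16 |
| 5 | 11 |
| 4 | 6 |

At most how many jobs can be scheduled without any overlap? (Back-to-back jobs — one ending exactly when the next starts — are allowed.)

Sort by end time and greedily take each interval whose start is ≥ the last chosen end.
By end time: (0,3), (0,5), (4,6), (7,8), (3,10), (5,11), (6,12), (12,16).
Pick (0,3); next start ≥ 3 → (4,6); next start ≥ 6 → (7,8); next start ≥ 8 → (12,16).
Selected 4 jobs.

4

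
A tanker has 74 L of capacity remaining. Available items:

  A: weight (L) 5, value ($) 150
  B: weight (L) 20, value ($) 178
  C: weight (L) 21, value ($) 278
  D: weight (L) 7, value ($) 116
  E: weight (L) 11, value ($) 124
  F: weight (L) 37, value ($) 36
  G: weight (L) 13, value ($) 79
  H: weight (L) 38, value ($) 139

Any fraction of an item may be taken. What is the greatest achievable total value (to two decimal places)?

906.77

Sort by value per unit weight and fill in that order.
Order: A (150/5=30.00) > D (116/7=16.57) > C (278/21=13.24) > E (124/11=11.27) > B (178/20=8.90) > G (79/13=6.08) > H (139/38=3.66) > F (36/37=0.97)
Fill: take A (5 @ 150) → take D (7 @ 116) → take C (21 @ 278) → take E (11 @ 124) → take B (20 @ 178) → take 10/13 of G → 60.77; 74/74 used.
Total value = 906.77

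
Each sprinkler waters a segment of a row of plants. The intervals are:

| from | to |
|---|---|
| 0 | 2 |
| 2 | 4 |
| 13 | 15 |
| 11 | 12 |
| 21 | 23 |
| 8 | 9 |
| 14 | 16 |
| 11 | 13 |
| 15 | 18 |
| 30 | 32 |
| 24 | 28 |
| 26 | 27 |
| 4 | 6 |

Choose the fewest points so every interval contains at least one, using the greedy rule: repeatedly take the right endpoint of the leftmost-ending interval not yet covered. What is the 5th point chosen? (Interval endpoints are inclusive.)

Process intervals by earliest right end; each time one isn't hit yet, stab at its right endpoint.
Sorted: [0,2] [2,4] [4,6] [8,9] [11,12] [11,13] [13,15] [14,16] [15,18] [21,23] [26,27] [24,28] [30,32]
{[0,2],[2,4]} hit by 2; {[4,6]} hit by 6; {[8,9]} hit by 9; {[11,12],[11,13]} hit by 12; {[13,15],[14,16],[15,18]} hit by 15; {[21,23]} hit by 23; {[26,27],[24,28]} hit by 27; {[30,32]} hit by 32.
Points: 2, 6, 9, 12, 15, 23, 27, 32 (8 total).

15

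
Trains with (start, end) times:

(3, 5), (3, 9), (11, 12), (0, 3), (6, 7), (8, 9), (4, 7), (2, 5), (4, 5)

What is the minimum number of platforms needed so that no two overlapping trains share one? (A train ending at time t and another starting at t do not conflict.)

Events (time:±→running): 0:+→1 2:+→2 3:-→1 3:+→2 3:+→3 4:+→4 4:+→5 … peak 5.

5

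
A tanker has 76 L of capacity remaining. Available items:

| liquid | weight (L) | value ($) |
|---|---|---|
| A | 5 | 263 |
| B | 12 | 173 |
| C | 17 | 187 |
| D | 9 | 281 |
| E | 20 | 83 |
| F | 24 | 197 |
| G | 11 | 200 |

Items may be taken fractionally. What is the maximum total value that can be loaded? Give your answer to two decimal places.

1284.58

Greedy by value/weight ratio, highest first.
Ratios (sorted): A 52.60, D 31.22, G 18.18, B 14.42, C 11.00, F 8.21, E 4.15
take A (5 @ 263); take D (9 @ 281); take G (11 @ 200); take B (12 @ 173); take C (17 @ 187); take 22/24 of F → 180.58. Capacity used 76/76.
Total value = 1284.58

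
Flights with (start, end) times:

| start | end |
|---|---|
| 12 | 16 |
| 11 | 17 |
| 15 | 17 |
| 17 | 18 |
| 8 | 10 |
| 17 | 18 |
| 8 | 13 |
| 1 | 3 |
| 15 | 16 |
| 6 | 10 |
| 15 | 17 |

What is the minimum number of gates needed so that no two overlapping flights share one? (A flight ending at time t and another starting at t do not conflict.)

The answer is the maximum number of intervals overlapping at any instant.
starts: [1, 6, 8, 8, 11, 12, 15, 15, 15, 17, 17]
ends:   [3, 10, 10, 13, 16, 16, 17, 17, 17, 18, 18]
s1→1 e3→0 s6→1 s8→2 s8→3 e10→2 e10→1 s11→2 s12→3 e13→2 s15→3 s15→4 s15→5  — peak 5.

5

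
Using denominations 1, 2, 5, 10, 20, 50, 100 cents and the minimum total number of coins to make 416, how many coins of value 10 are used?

Greedy: take as many of the largest coin as possible, then repeat with the remainder.
416 = 4×100 + 1×10 + 1×5 + 1×1
Count of 10: 1

1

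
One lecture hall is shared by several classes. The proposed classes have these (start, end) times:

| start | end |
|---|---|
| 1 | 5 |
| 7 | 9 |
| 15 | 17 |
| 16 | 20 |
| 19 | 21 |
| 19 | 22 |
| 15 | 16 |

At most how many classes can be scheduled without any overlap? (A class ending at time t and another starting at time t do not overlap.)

4

Sort by end time and greedily take each interval whose start is ≥ the last chosen end.
Sorted by end: (1,5)  (7,9)  (15,16)  (15,17)  (16,20)  (19,21)  (19,22)
take (1,5); take (7,9); take (15,16); take (16,20).
Selected 4 classes.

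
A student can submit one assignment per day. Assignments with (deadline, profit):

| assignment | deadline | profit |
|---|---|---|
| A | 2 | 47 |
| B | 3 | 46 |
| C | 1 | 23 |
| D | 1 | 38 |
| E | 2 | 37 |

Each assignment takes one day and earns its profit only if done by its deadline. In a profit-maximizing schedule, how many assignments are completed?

By profit: A(d2,47), B(d3,46), D(d1,38), E(d2,37), C(d1,23)
A→slot 2; B→slot 3; D→slot 1; E skipped; C skipped.
3 of 5 scheduled.

3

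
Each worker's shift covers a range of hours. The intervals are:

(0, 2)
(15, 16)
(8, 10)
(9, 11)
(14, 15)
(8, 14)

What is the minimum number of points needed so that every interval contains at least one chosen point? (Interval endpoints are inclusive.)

Process intervals by earliest right end; each time one isn't hit yet, stab at its right endpoint.
Sorted: [0,2] [8,10] [9,11] [8,14] [14,15] [15,16]
{[0,2]} hit by 2; {[8,10],[9,11],[8,14]} hit by 10; {[14,15],[15,16]} hit by 15.
Points: 2, 10, 15 (3 total).

3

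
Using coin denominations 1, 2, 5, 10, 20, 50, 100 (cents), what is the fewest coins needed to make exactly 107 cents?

3

107 − 1×100→7 − 1×5→2 − 1×2→0
Total coins = 1 + 1 + 1 = 3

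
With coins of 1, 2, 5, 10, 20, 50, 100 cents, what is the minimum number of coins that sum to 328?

Use the largest denomination that fits, subtract, and repeat.
328 − 3×100→28 − 1×20→8 − 1×5→3 − 1×2→1 − 1×1→0
Total coins = 3 + 1 + 1 + 1 + 1 = 7

7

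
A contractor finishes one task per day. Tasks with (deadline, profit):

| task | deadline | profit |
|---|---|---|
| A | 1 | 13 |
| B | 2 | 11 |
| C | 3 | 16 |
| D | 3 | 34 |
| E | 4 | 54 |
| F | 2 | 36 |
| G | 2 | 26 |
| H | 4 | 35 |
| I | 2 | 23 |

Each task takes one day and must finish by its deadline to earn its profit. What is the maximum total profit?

By profit: E(d4,54), F(d2,36), H(d4,35), D(d3,34), G(d2,26), I(d2,23), C(d3,16), A(d1,13), B(d2,11)
E→slot 4; F→slot 2; H→slot 3; D→slot 1; G skipped; I skipped; C skipped; A skipped; B skipped.
Profit = 34 + 36 + 35 + 54 = 159

159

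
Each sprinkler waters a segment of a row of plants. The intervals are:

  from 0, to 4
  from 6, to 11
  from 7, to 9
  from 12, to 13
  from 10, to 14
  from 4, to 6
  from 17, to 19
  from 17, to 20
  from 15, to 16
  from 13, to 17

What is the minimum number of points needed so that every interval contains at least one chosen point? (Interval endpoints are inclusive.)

By right end: [0,4]  [4,6]  [7,9]  [6,11]  [12,13]  [10,14]  [15,16]  [13,17]  [17,19]  [17,20]
[0,4] uncovered → point at 4; [7,9] uncovered → point at 9; [12,13] uncovered → point at 13; [15,16] uncovered → point at 16; [17,19] uncovered → point at 19.
Points: 4, 9, 13, 16, 19 (5 total).

5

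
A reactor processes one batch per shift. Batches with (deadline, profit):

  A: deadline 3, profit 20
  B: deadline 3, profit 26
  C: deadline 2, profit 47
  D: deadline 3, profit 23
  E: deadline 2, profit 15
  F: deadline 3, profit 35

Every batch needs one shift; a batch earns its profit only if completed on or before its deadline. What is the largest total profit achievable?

108

Profit order: C=47 F=35 B=26 D=23 A=20 E=15
Assign: C→slot 2, F→slot 3, B→slot 1, D skipped, A skipped, E skipped.
Slots: [1:B] [2:C] [3:F]
Profit = 26 + 47 + 35 = 108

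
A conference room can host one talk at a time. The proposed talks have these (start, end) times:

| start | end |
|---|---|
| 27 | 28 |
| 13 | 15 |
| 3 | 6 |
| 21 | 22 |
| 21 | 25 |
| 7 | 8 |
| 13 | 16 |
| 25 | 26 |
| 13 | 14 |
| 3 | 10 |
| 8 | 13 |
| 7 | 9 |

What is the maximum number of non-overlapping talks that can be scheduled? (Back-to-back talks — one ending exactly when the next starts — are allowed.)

Sorted by end: (3,6)  (7,8)  (7,9)  (3,10)  (8,13)  (13,14)  (13,15)  (13,16)  (21,22)  (21,25)  (25,26)  (27,28)
take (3,6); take (7,8); take (8,13); take (13,14); skip (13,15); take (21,22); skip (21,25); take (25,26); take (27,28).
Selected 7 talks.

7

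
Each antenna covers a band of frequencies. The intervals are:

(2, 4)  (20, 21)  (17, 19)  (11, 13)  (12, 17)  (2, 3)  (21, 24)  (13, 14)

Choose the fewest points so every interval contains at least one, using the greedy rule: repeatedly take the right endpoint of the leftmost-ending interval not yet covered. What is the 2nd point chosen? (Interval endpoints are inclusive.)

Sorted: [2,3] [2,4] [11,13] [13,14] [12,17] [17,19] [20,21] [21,24]
{[2,3],[2,4]} hit by 3; {[11,13],[13,14],[12,17]} hit by 13; {[17,19]} hit by 19; {[20,21],[21,24]} hit by 21.
Points: 3, 13, 19, 21 (4 total).

13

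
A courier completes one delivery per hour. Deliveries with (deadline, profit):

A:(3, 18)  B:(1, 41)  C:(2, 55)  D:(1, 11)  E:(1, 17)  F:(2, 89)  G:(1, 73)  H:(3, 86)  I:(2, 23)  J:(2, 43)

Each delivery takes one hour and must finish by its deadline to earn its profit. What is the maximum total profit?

248

Sort by profit descending; place each in the latest free slot ≤ its deadline.
Profit order: F=89 H=86 G=73 C=55 J=43 B=41 I=23 A=18 E=17 D=11
Assign: F→slot 2, H→slot 3, G→slot 1, C skipped, J skipped, B skipped, I skipped, A skipped, E skipped, D skipped.
Slots: [1:G] [2:F] [3:H]
Profit = 73 + 89 + 86 = 248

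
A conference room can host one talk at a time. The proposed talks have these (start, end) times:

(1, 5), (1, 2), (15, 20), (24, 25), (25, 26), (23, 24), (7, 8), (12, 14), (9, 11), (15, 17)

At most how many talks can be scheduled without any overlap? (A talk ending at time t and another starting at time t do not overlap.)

Greedy by earliest finish: after sorting by end time, pick each interval compatible with the last pick.
Sorted by end: (1,2)  (1,5)  (7,8)  (9,11)  (12,14)  (15,17)  (15,20)  (23,24)  (24,25)  (25,26)
take (1,2); skip (1,5); take (7,8); take (9,11); take (12,14); take (15,17); take (23,24); take (24,25); take (25,26).
Selected 8 talks.

8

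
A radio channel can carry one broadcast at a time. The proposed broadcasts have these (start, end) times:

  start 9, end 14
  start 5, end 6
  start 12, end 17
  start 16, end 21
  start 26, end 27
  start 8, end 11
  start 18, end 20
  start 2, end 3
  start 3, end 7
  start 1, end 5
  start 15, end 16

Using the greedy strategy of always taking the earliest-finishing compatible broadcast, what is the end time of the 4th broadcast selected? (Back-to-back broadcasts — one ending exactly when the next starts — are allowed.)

Greedy by earliest finish: after sorting by end time, pick each interval compatible with the last pick.
By end time: (2,3), (1,5), (5,6), (3,7), (8,11), (9,14), (15,16), (12,17), (18,20), (16,21), (26,27).
Pick (2,3); next start ≥ 3 → (5,6); next start ≥ 6 → (8,11); next start ≥ 11 → (15,16); next start ≥ 16 → (18,20); next start ≥ 20 → (26,27).
Selected: (2,3) (5,6) (8,11) (15,16) (18,20) (26,27)

16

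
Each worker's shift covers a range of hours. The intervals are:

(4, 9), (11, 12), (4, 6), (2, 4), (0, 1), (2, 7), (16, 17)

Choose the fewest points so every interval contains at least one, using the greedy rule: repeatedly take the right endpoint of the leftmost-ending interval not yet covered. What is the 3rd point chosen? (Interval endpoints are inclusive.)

12

Sort by right endpoint; whenever an interval is uncovered, place a point at its right end.
By right end: [0,1]  [2,4]  [4,6]  [2,7]  [4,9]  [11,12]  [16,17]
[0,1] uncovered → point at 1; [2,4] uncovered → point at 4; [11,12] uncovered → point at 12; [16,17] uncovered → point at 17.
Points: 1, 4, 12, 17 (4 total).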